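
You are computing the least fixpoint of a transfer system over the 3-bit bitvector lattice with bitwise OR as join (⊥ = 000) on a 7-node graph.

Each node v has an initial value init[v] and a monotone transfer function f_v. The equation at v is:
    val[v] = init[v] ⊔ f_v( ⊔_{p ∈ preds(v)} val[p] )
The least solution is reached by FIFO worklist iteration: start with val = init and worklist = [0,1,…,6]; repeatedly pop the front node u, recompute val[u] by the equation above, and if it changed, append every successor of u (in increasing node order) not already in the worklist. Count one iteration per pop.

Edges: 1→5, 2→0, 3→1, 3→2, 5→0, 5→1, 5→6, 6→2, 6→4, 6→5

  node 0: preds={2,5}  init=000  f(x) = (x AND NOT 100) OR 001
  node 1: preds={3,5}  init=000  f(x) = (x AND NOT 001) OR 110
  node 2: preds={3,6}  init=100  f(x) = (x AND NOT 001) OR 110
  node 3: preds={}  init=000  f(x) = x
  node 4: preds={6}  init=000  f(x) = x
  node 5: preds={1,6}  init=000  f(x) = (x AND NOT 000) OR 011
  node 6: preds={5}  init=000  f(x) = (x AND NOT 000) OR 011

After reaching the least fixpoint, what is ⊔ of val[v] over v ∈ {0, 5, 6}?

111

Worklist (12 pops):
  #1 pop 0: in=100 → 001 (was 000); enqueue []
  #2 pop 1: in=000 → 110 (was 000); enqueue []
  #3 pop 2: in=000 → 110 (was 100); enqueue [0]
  #4 pop 3: in=000 → 000 (no change)
  #5 pop 4: in=000 → 000 (no change)
  #6 pop 5: in=110 → 111 (was 000); enqueue [1]
  #7 pop 6: in=111 → 111 (was 000); enqueue [2,4,5]
  #8 pop 0: in=111 → 011 (was 001); enqueue []
  #9 pop 1: in=111 → 110 (no change)
  #10 pop 2: in=111 → 110 (no change)
  #11 pop 4: in=111 → 111 (was 000); enqueue []
  #12 pop 5: in=111 → 111 (no change)

Fixpoint:
  val[0] = 011
  val[1] = 110
  val[2] = 110
  val[3] = 000
  val[4] = 111
  val[5] = 111
  val[6] = 111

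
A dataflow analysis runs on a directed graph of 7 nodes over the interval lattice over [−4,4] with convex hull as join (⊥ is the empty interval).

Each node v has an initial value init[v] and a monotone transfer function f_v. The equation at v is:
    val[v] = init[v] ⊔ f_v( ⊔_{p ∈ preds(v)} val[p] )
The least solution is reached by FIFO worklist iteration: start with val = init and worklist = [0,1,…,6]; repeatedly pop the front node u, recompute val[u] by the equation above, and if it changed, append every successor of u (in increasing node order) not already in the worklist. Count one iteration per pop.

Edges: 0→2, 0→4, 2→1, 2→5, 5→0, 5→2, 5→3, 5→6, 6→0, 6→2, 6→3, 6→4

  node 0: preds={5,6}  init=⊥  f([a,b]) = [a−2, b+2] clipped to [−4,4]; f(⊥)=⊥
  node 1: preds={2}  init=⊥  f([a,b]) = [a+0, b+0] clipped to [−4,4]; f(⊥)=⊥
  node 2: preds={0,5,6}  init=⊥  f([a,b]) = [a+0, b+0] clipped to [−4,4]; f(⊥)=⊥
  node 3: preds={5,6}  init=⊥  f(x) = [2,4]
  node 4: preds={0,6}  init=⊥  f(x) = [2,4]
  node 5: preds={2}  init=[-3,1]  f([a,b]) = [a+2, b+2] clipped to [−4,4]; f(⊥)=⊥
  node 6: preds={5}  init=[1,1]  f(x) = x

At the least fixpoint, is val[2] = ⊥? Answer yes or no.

Iteration log — 14 steps:
  step 1. node 0  ⊔preds=[-3,1]  new=[-4,3]  old=⊥  +wl: 
  step 2. node 1  ⊔preds=⊥  new=⊥  stable
  step 3. node 2  ⊔preds=[-4,3]  new=[-4,3]  old=⊥  +wl: 1
  step 4. node 3  ⊔preds=[-3,1]  new=[2,4]  old=⊥  +wl: 
  step 5. node 4  ⊔preds=[-4,3]  new=[2,4]  old=⊥  +wl: 
  step 6. node 5  ⊔preds=[-4,3]  new=[-3,4]  old=[-3,1]  +wl: 0,2,3
  step 7. node 6  ⊔preds=[-3,4]  new=[-3,4]  old=[1,1]  +wl: 4
  step 8. node 1  ⊔preds=[-4,3]  new=[-4,3]  old=⊥  +wl: 
  step 9. node 0  ⊔preds=[-3,4]  new=[-4,4]  old=[-4,3]  +wl: 
  step 10. node 2  ⊔preds=[-4,4]  new=[-4,4]  old=[-4,3]  +wl: 1,5
  step 11. node 3  ⊔preds=[-3,4]  new=[2,4]  stable
  step 12. node 4  ⊔preds=[-4,4]  new=[2,4]  stable
  step 13. node 1  ⊔preds=[-4,4]  new=[-4,4]  old=[-4,3]  +wl: 
  step 14. node 5  ⊔preds=[-4,4]  new=[-3,4]  stable

Least fixpoint reached:
  node 0: [-4,4]
  node 1: [-4,4]
  node 2: [-4,4]
  node 3: [2,4]
  node 4: [2,4]
  node 5: [-3,4]
  node 6: [-3,4]

no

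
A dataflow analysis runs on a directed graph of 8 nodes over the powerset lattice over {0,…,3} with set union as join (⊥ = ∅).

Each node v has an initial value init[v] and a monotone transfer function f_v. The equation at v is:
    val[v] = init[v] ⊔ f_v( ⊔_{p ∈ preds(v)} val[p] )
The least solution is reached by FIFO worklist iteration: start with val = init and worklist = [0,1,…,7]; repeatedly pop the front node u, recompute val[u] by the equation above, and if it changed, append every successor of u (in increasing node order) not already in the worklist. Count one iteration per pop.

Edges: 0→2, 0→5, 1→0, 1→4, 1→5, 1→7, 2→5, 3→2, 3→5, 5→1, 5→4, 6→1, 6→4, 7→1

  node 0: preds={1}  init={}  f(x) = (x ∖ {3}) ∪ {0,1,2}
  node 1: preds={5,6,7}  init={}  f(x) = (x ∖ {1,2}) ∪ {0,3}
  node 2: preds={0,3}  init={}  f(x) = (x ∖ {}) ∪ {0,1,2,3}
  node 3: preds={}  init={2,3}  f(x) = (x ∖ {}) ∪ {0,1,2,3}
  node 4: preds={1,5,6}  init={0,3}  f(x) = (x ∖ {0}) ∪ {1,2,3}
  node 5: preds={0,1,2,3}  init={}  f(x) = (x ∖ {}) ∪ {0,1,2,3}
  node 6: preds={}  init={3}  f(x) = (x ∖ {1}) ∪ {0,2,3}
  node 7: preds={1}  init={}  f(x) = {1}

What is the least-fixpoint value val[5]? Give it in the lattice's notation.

{0,1,2,3}

Iteration log — 12 steps:
  step 1. node 0  ⊔preds={}  new={0,1,2}  old={}  +wl: 
  step 2. node 1  ⊔preds={3}  new={0,3}  old={}  +wl: 0
  step 3. node 2  ⊔preds={0,1,2,3}  new={0,1,2,3}  old={}  +wl: 
  step 4. node 3  ⊔preds={}  new={0,1,2,3}  old={2,3}  +wl: 2
  step 5. node 4  ⊔preds={0,3}  new={0,1,2,3}  old={0,3}  +wl: 
  step 6. node 5  ⊔preds={0,1,2,3}  new={0,1,2,3}  old={}  +wl: 1,4
  step 7. node 6  ⊔preds={}  new={0,2,3}  old={3}  +wl: 
  step 8. node 7  ⊔preds={0,3}  new={1}  old={}  +wl: 
  step 9. node 0  ⊔preds={0,3}  new={0,1,2}  stable
  step 10. node 2  ⊔preds={0,1,2,3}  new={0,1,2,3}  stable
  step 11. node 1  ⊔preds={0,1,2,3}  new={0,3}  stable
  step 12. node 4  ⊔preds={0,1,2,3}  new={0,1,2,3}  stable

Least fixpoint reached:
  node 0: {0,1,2}
  node 1: {0,3}
  node 2: {0,1,2,3}
  node 3: {0,1,2,3}
  node 4: {0,1,2,3}
  node 5: {0,1,2,3}
  node 6: {0,2,3}
  node 7: {1}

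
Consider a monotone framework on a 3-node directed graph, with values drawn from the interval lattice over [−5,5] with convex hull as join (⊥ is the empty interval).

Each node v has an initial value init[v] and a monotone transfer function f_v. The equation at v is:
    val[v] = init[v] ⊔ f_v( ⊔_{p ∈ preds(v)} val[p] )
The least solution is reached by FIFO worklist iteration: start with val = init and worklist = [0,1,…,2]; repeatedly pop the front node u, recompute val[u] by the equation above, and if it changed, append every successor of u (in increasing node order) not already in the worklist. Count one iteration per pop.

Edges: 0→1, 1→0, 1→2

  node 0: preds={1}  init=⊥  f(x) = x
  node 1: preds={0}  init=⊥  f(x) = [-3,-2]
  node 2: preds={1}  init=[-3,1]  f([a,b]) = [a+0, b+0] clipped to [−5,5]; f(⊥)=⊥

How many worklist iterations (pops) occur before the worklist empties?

5

Worklist (5 pops):
  #1 pop 0: in=⊥ → ⊥ (no change)
  #2 pop 1: in=⊥ → [-3,-2] (was ⊥); enqueue [0]
  #3 pop 2: in=[-3,-2] → [-3,1] (no change)
  #4 pop 0: in=[-3,-2] → [-3,-2] (was ⊥); enqueue [1]
  #5 pop 1: in=[-3,-2] → [-3,-2] (no change)

Fixpoint:
  val[0] = [-3,-2]
  val[1] = [-3,-2]
  val[2] = [-3,1]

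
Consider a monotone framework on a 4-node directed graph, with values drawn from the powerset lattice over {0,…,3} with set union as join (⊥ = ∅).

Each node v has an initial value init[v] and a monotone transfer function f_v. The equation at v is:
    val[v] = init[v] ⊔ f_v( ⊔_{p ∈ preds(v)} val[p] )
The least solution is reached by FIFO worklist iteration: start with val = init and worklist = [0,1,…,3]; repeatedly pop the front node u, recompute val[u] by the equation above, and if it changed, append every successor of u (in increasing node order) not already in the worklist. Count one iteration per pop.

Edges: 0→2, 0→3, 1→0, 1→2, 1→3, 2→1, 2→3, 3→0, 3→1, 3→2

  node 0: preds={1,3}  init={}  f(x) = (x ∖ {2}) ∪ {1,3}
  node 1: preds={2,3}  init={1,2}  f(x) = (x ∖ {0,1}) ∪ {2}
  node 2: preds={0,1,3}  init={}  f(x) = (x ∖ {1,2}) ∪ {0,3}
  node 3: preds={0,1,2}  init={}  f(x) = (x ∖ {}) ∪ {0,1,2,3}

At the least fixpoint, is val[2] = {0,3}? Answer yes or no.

yes

Trace (8 dequeues):
  [1] u=0 | in {1,2} | out {1,3} | prev {} | push {}
  [2] u=1 | in {} | out {1,2} | ==
  [3] u=2 | in {1,2,3} | out {0,3} | prev {} | push {1}
  [4] u=3 | in {0,1,2,3} | out {0,1,2,3} | prev {} | push {0,2}
  [5] u=1 | in {0,1,2,3} | out {1,2,3} | prev {1,2} | push {3}
  [6] u=0 | in {0,1,2,3} | out {0,1,3} | prev {1,3} | push {}
  [7] u=2 | in {0,1,2,3} | out {0,3} | ==
  [8] u=3 | in {0,1,2,3} | out {0,1,2,3} | ==

Converged values:
  [0] {0,1,3}
  [1] {1,2,3}
  [2] {0,3}
  [3] {0,1,2,3}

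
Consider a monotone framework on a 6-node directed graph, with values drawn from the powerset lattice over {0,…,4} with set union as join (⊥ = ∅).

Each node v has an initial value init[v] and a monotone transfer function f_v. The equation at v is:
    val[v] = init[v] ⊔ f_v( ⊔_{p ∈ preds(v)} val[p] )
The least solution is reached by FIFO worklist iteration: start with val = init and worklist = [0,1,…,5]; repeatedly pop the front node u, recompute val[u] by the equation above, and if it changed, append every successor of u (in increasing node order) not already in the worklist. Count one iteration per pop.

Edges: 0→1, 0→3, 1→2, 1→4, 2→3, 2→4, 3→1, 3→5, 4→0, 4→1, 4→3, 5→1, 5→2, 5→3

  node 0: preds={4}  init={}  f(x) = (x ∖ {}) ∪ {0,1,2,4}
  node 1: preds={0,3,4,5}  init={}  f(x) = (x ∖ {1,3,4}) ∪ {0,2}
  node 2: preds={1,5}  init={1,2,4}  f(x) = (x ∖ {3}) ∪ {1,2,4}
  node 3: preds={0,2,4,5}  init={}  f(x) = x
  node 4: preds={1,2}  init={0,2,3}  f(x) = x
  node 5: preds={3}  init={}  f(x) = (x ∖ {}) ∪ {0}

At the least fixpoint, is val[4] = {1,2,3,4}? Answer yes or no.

Worklist (10 pops):
  #1 pop 0: in={0,2,3} → {0,1,2,3,4} (was {}); enqueue []
  #2 pop 1: in={0,1,2,3,4} → {0,2} (was {}); enqueue []
  #3 pop 2: in={0,2} → {0,1,2,4} (was {1,2,4}); enqueue []
  #4 pop 3: in={0,1,2,3,4} → {0,1,2,3,4} (was {}); enqueue [1]
  #5 pop 4: in={0,1,2,4} → {0,1,2,3,4} (was {0,2,3}); enqueue [0,3]
  #6 pop 5: in={0,1,2,3,4} → {0,1,2,3,4} (was {}); enqueue [2]
  #7 pop 1: in={0,1,2,3,4} → {0,2} (no change)
  #8 pop 0: in={0,1,2,3,4} → {0,1,2,3,4} (no change)
  #9 pop 3: in={0,1,2,3,4} → {0,1,2,3,4} (no change)
  #10 pop 2: in={0,1,2,3,4} → {0,1,2,4} (no change)

Fixpoint:
  val[0] = {0,1,2,3,4}
  val[1] = {0,2}
  val[2] = {0,1,2,4}
  val[3] = {0,1,2,3,4}
  val[4] = {0,1,2,3,4}
  val[5] = {0,1,2,3,4}

no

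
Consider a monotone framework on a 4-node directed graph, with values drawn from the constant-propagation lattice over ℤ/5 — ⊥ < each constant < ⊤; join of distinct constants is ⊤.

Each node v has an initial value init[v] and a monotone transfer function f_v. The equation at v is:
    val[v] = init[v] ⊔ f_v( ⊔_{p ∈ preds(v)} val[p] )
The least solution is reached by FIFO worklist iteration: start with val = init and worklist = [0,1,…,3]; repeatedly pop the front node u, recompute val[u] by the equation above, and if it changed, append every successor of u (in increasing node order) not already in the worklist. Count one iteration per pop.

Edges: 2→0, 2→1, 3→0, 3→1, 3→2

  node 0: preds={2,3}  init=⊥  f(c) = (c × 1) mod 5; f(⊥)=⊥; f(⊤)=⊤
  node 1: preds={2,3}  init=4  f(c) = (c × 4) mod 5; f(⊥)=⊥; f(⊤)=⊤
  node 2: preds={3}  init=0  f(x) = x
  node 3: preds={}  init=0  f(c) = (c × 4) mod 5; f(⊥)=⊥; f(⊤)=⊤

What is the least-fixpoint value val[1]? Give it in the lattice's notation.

Worklist (4 pops):
  #1 pop 0: in=0 → 0 (was ⊥); enqueue []
  #2 pop 1: in=0 → ⊤ (was 4); enqueue []
  #3 pop 2: in=0 → 0 (no change)
  #4 pop 3: in=⊥ → 0 (no change)

Fixpoint:
  val[0] = 0
  val[1] = ⊤
  val[2] = 0
  val[3] = 0

⊤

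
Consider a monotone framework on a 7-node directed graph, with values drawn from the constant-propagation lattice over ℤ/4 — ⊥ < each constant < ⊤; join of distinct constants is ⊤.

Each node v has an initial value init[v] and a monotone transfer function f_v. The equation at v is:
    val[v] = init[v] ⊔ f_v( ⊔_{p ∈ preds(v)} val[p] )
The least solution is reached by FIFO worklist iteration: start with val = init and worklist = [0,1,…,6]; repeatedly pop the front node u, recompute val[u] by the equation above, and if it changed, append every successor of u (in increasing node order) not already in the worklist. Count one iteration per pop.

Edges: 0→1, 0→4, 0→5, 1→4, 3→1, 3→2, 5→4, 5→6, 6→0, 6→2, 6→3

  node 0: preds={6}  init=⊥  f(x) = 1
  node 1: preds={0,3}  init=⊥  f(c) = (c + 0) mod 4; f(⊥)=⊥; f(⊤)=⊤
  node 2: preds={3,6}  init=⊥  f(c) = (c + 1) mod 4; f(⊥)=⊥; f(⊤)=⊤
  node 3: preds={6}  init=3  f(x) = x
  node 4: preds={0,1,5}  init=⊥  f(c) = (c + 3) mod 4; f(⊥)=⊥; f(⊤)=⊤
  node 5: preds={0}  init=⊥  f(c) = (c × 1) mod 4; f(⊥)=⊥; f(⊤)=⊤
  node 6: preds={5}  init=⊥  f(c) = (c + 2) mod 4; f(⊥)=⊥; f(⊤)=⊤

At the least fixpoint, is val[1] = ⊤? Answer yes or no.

yes

Trace (11 dequeues):
  [1] u=0 | in ⊥ | out 1 | prev ⊥ | push {}
  [2] u=1 | in ⊤ | out ⊤ | prev ⊥ | push {}
  [3] u=2 | in 3 | out 0 | prev ⊥ | push {}
  [4] u=3 | in ⊥ | out 3 | ==
  [5] u=4 | in ⊤ | out ⊤ | prev ⊥ | push {}
  [6] u=5 | in 1 | out 1 | prev ⊥ | push {4}
  [7] u=6 | in 1 | out 3 | prev ⊥ | push {0,2,3}
  [8] u=4 | in ⊤ | out ⊤ | ==
  [9] u=0 | in 3 | out 1 | ==
  [10] u=2 | in 3 | out 0 | ==
  [11] u=3 | in 3 | out 3 | ==

Converged values:
  [0] 1
  [1] ⊤
  [2] 0
  [3] 3
  [4] ⊤
  [5] 1
  [6] 3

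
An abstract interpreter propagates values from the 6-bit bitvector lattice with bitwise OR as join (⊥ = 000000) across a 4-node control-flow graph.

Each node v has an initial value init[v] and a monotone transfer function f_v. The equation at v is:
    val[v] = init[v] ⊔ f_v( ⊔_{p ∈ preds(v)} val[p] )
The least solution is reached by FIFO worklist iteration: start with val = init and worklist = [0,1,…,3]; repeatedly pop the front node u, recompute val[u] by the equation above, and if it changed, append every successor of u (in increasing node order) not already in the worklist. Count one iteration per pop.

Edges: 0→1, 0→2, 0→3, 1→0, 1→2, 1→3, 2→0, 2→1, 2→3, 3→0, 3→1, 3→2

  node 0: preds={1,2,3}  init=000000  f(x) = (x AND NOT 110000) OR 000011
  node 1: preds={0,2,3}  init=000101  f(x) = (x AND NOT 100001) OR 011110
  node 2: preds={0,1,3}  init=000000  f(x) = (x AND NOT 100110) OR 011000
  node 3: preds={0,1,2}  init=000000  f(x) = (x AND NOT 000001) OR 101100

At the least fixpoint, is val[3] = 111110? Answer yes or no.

yes

Worklist (8 pops):
  #1 pop 0: in=000101 → 000111 (was 000000); enqueue []
  #2 pop 1: in=000111 → 011111 (was 000101); enqueue [0]
  #3 pop 2: in=011111 → 011001 (was 000000); enqueue [1]
  #4 pop 3: in=011111 → 111110 (was 000000); enqueue [2]
  #5 pop 0: in=111111 → 001111 (was 000111); enqueue [3]
  #6 pop 1: in=111111 → 011111 (no change)
  #7 pop 2: in=111111 → 011001 (no change)
  #8 pop 3: in=011111 → 111110 (no change)

Fixpoint:
  val[0] = 001111
  val[1] = 011111
  val[2] = 011001
  val[3] = 111110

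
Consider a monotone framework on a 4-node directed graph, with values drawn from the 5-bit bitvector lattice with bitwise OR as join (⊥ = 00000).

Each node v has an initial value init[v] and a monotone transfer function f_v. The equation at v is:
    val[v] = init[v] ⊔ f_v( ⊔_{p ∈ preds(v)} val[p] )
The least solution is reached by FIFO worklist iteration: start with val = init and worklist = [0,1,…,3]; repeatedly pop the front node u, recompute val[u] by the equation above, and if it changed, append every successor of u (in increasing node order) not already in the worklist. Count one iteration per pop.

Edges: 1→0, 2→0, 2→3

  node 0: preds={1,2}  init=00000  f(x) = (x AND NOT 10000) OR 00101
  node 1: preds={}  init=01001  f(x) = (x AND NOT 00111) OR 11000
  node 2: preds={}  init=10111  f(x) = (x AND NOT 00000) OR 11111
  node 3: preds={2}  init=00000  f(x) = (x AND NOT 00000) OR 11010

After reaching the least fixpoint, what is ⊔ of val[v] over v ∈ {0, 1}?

Iteration log — 5 steps:
  step 1. node 0  ⊔preds=11111  new=01111  old=00000  +wl: 
  step 2. node 1  ⊔preds=00000  new=11001  old=01001  +wl: 0
  step 3. node 2  ⊔preds=00000  new=11111  old=10111  +wl: 
  step 4. node 3  ⊔preds=11111  new=11111  old=00000  +wl: 
  step 5. node 0  ⊔preds=11111  new=01111  stable

Least fixpoint reached:
  node 0: 01111
  node 1: 11001
  node 2: 11111
  node 3: 11111

11111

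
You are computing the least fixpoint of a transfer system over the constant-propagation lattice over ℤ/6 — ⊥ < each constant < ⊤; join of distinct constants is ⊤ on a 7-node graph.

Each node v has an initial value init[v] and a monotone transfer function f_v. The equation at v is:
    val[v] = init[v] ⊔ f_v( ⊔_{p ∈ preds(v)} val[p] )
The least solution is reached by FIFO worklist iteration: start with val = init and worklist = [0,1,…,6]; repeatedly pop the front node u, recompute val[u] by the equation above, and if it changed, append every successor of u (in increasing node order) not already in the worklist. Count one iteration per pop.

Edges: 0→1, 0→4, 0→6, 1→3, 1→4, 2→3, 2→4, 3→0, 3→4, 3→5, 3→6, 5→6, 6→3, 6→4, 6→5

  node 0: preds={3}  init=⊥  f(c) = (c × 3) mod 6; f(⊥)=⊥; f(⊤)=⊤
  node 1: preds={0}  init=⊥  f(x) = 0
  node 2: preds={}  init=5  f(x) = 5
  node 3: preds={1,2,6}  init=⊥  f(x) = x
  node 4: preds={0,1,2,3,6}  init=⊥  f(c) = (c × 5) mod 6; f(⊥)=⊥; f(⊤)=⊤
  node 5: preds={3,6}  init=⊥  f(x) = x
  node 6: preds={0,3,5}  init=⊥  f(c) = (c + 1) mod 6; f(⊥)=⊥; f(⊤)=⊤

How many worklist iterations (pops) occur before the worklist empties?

Iteration log — 13 steps:
  step 1. node 0  ⊔preds=⊥  new=⊥  stable
  step 2. node 1  ⊔preds=⊥  new=0  old=⊥  +wl: 
  step 3. node 2  ⊔preds=⊥  new=5  stable
  step 4. node 3  ⊔preds=⊤  new=⊤  old=⊥  +wl: 0
  step 5. node 4  ⊔preds=⊤  new=⊤  old=⊥  +wl: 
  step 6. node 5  ⊔preds=⊤  new=⊤  old=⊥  +wl: 
  step 7. node 6  ⊔preds=⊤  new=⊤  old=⊥  +wl: 3,4,5
  step 8. node 0  ⊔preds=⊤  new=⊤  old=⊥  +wl: 1,6
  step 9. node 3  ⊔preds=⊤  new=⊤  stable
  step 10. node 4  ⊔preds=⊤  new=⊤  stable
  step 11. node 5  ⊔preds=⊤  new=⊤  stable
  step 12. node 1  ⊔preds=⊤  new=0  stable
  step 13. node 6  ⊔preds=⊤  new=⊤  stable

Least fixpoint reached:
  node 0: ⊤
  node 1: 0
  node 2: 5
  node 3: ⊤
  node 4: ⊤
  node 5: ⊤
  node 6: ⊤

13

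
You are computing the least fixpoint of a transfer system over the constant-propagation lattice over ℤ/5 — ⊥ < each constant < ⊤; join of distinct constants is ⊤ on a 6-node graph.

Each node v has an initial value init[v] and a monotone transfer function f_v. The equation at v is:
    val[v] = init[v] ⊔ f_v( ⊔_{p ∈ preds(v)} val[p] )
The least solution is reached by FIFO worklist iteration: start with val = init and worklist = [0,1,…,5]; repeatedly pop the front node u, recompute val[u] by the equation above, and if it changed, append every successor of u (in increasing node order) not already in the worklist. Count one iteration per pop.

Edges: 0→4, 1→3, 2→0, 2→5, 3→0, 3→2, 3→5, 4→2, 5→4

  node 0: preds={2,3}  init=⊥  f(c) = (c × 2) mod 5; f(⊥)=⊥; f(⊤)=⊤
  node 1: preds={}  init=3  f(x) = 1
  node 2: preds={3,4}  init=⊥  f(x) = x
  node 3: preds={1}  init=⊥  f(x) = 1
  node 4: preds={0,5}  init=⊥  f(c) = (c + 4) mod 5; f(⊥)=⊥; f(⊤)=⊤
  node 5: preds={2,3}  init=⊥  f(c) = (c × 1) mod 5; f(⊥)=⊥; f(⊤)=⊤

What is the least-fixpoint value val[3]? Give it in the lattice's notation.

Iteration log — 15 steps:
  step 1. node 0  ⊔preds=⊥  new=⊥  stable
  step 2. node 1  ⊔preds=⊥  new=⊤  old=3  +wl: 
  step 3. node 2  ⊔preds=⊥  new=⊥  stable
  step 4. node 3  ⊔preds=⊤  new=1  old=⊥  +wl: 0,2
  step 5. node 4  ⊔preds=⊥  new=⊥  stable
  step 6. node 5  ⊔preds=1  new=1  old=⊥  +wl: 4
  step 7. node 0  ⊔preds=1  new=2  old=⊥  +wl: 
  step 8. node 2  ⊔preds=1  new=1  old=⊥  +wl: 0,5
  step 9. node 4  ⊔preds=⊤  new=⊤  old=⊥  +wl: 2
  step 10. node 0  ⊔preds=1  new=2  stable
  step 11. node 5  ⊔preds=1  new=1  stable
  step 12. node 2  ⊔preds=⊤  new=⊤  old=1  +wl: 0,5
  step 13. node 0  ⊔preds=⊤  new=⊤  old=2  +wl: 4
  step 14. node 5  ⊔preds=⊤  new=⊤  old=1  +wl: 
  step 15. node 4  ⊔preds=⊤  new=⊤  stable

Least fixpoint reached:
  node 0: ⊤
  node 1: ⊤
  node 2: ⊤
  node 3: 1
  node 4: ⊤
  node 5: ⊤

1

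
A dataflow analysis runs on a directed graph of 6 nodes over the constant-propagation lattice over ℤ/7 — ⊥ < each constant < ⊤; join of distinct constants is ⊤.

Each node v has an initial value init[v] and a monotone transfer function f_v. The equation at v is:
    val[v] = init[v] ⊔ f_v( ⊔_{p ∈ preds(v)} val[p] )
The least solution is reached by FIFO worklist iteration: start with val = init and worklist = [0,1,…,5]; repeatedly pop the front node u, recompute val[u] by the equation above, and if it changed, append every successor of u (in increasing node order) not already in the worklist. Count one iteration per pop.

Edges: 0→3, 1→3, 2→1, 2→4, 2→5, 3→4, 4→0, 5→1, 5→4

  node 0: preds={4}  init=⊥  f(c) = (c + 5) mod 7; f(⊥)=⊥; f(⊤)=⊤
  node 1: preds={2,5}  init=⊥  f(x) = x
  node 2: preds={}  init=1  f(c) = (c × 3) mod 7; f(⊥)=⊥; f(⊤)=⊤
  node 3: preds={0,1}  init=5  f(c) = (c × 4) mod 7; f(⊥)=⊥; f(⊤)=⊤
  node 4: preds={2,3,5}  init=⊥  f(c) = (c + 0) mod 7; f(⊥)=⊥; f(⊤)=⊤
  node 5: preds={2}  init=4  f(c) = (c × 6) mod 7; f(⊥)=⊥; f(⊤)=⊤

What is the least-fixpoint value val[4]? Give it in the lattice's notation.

Iteration log — 10 steps:
  step 1. node 0  ⊔preds=⊥  new=⊥  stable
  step 2. node 1  ⊔preds=⊤  new=⊤  old=⊥  +wl: 
  step 3. node 2  ⊔preds=⊥  new=1  stable
  step 4. node 3  ⊔preds=⊤  new=⊤  old=5  +wl: 
  step 5. node 4  ⊔preds=⊤  new=⊤  old=⊥  +wl: 0
  step 6. node 5  ⊔preds=1  new=⊤  old=4  +wl: 1,4
  step 7. node 0  ⊔preds=⊤  new=⊤  old=⊥  +wl: 3
  step 8. node 1  ⊔preds=⊤  new=⊤  stable
  step 9. node 4  ⊔preds=⊤  new=⊤  stable
  step 10. node 3  ⊔preds=⊤  new=⊤  stable

Least fixpoint reached:
  node 0: ⊤
  node 1: ⊤
  node 2: 1
  node 3: ⊤
  node 4: ⊤
  node 5: ⊤

⊤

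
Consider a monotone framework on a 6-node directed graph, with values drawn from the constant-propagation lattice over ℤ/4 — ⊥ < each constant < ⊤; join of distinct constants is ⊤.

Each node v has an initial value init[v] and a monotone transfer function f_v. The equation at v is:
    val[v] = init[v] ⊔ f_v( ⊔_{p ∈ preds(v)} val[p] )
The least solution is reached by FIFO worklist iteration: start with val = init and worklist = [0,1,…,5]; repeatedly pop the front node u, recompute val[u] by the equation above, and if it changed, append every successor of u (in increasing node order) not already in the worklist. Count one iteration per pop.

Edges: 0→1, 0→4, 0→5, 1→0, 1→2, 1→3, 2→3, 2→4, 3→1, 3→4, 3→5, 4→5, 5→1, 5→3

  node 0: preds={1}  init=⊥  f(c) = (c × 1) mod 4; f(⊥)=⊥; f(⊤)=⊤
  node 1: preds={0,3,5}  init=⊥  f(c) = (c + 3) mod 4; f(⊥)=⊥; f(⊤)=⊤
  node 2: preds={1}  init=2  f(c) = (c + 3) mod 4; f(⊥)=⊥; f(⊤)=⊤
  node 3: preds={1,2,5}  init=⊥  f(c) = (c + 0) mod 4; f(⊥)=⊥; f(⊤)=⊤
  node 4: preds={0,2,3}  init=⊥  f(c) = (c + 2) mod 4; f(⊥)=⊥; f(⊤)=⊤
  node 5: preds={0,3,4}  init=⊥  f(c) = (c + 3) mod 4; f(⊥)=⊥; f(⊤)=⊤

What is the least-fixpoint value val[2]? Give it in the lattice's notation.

⊤

Iteration log — 14 steps:
  step 1. node 0  ⊔preds=⊥  new=⊥  stable
  step 2. node 1  ⊔preds=⊥  new=⊥  stable
  step 3. node 2  ⊔preds=⊥  new=2  stable
  step 4. node 3  ⊔preds=2  new=2  old=⊥  +wl: 1
  step 5. node 4  ⊔preds=2  new=0  old=⊥  +wl: 
  step 6. node 5  ⊔preds=⊤  new=⊤  old=⊥  +wl: 3
  step 7. node 1  ⊔preds=⊤  new=⊤  old=⊥  +wl: 0,2
  step 8. node 3  ⊔preds=⊤  new=⊤  old=2  +wl: 1,4,5
  step 9. node 0  ⊔preds=⊤  new=⊤  old=⊥  +wl: 
  step 10. node 2  ⊔preds=⊤  new=⊤  old=2  +wl: 3
  step 11. node 1  ⊔preds=⊤  new=⊤  stable
  step 12. node 4  ⊔preds=⊤  new=⊤  old=0  +wl: 
  step 13. node 5  ⊔preds=⊤  new=⊤  stable
  step 14. node 3  ⊔preds=⊤  new=⊤  stable

Least fixpoint reached:
  node 0: ⊤
  node 1: ⊤
  node 2: ⊤
  node 3: ⊤
  node 4: ⊤
  node 5: ⊤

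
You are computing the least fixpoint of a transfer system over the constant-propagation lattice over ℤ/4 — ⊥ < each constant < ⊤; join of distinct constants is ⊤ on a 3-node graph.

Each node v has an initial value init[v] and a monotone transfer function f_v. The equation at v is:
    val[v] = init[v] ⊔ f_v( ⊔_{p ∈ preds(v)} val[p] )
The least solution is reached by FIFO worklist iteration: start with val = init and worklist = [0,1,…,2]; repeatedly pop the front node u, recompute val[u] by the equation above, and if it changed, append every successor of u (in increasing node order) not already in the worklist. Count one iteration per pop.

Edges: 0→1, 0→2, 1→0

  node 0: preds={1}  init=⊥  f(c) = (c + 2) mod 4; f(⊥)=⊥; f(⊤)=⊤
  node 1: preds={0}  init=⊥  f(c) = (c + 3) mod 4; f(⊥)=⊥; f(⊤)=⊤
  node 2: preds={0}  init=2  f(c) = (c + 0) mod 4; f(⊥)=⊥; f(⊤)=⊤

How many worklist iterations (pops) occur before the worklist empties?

Worklist (3 pops):
  #1 pop 0: in=⊥ → ⊥ (no change)
  #2 pop 1: in=⊥ → ⊥ (no change)
  #3 pop 2: in=⊥ → 2 (no change)

Fixpoint:
  val[0] = ⊥
  val[1] = ⊥
  val[2] = 2

3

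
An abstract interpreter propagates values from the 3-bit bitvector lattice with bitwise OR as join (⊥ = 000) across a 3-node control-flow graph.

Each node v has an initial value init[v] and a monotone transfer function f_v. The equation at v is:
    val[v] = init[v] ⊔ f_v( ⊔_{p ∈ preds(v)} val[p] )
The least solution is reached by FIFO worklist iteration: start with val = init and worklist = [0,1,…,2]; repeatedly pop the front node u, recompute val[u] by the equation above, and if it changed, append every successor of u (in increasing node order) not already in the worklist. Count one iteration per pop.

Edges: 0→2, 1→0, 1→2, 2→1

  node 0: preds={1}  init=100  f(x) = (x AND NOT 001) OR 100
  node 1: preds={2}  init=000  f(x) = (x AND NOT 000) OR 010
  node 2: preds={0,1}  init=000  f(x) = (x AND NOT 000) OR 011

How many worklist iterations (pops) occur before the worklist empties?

7

Iteration log — 7 steps:
  step 1. node 0  ⊔preds=000  new=100  stable
  step 2. node 1  ⊔preds=000  new=010  old=000  +wl: 0
  step 3. node 2  ⊔preds=110  new=111  old=000  +wl: 1
  step 4. node 0  ⊔preds=010  new=110  old=100  +wl: 2
  step 5. node 1  ⊔preds=111  new=111  old=010  +wl: 0
  step 6. node 2  ⊔preds=111  new=111  stable
  step 7. node 0  ⊔preds=111  new=110  stable

Least fixpoint reached:
  node 0: 110
  node 1: 111
  node 2: 111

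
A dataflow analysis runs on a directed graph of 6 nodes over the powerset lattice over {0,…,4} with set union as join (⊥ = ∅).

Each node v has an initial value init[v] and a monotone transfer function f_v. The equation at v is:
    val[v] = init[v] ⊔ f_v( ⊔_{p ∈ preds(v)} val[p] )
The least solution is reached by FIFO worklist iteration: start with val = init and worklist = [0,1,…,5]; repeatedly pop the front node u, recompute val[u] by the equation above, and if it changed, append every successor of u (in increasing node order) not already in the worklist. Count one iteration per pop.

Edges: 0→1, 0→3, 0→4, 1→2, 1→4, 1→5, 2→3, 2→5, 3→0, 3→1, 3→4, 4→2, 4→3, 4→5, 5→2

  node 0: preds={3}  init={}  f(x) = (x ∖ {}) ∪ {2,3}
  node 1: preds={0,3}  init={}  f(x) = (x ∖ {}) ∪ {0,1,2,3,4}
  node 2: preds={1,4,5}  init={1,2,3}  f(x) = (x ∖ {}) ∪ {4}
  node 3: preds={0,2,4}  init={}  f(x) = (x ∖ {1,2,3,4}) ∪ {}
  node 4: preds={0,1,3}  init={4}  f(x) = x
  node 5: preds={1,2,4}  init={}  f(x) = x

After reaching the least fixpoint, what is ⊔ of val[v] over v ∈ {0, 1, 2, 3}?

{0,1,2,3,4}

Trace (11 dequeues):
  [1] u=0 | in {} | out {2,3} | prev {} | push {}
  [2] u=1 | in {2,3} | out {0,1,2,3,4} | prev {} | push {}
  [3] u=2 | in {0,1,2,3,4} | out {0,1,2,3,4} | prev {1,2,3} | push {}
  [4] u=3 | in {0,1,2,3,4} | out {0} | prev {} | push {0,1}
  [5] u=4 | in {0,1,2,3,4} | out {0,1,2,3,4} | prev {4} | push {2,3}
  [6] u=5 | in {0,1,2,3,4} | out {0,1,2,3,4} | prev {} | push {}
  [7] u=0 | in {0} | out {0,2,3} | prev {2,3} | push {4}
  [8] u=1 | in {0,2,3} | out {0,1,2,3,4} | ==
  [9] u=2 | in {0,1,2,3,4} | out {0,1,2,3,4} | ==
  [10] u=3 | in {0,1,2,3,4} | out {0} | ==
  [11] u=4 | in {0,1,2,3,4} | out {0,1,2,3,4} | ==

Converged values:
  [0] {0,2,3}
  [1] {0,1,2,3,4}
  [2] {0,1,2,3,4}
  [3] {0}
  [4] {0,1,2,3,4}
  [5] {0,1,2,3,4}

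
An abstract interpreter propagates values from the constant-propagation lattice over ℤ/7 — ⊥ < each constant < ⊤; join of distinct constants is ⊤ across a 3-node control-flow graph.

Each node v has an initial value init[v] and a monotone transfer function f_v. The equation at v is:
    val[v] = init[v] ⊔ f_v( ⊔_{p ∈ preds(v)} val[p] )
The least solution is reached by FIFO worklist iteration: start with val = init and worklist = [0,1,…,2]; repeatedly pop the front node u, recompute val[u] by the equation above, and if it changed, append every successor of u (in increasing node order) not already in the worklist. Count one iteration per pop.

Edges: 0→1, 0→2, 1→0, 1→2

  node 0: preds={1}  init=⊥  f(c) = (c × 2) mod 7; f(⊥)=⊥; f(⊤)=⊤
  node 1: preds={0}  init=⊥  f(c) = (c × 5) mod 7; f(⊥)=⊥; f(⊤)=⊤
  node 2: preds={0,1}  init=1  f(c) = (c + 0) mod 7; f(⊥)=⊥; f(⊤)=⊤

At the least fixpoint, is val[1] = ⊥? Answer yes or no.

yes

Trace (3 dequeues):
  [1] u=0 | in ⊥ | out ⊥ | ==
  [2] u=1 | in ⊥ | out ⊥ | ==
  [3] u=2 | in ⊥ | out 1 | ==

Converged values:
  [0] ⊥
  [1] ⊥
  [2] 1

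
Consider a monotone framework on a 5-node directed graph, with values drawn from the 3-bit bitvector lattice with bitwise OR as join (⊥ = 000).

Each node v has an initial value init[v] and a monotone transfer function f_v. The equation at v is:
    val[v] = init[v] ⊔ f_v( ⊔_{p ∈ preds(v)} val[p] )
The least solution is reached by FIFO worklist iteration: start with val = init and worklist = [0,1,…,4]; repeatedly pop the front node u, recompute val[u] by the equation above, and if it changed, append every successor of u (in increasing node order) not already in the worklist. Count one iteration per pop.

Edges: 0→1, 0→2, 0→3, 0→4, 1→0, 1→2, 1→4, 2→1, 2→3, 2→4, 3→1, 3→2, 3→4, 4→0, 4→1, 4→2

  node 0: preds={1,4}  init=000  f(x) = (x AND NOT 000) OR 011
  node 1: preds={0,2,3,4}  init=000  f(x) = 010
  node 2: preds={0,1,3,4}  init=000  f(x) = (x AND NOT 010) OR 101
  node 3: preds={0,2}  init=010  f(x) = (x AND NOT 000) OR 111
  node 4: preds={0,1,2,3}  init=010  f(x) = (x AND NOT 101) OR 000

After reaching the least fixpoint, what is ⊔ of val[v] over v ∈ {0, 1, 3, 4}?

Trace (8 dequeues):
  [1] u=0 | in 010 | out 011 | prev 000 | push {}
  [2] u=1 | in 011 | out 010 | prev 000 | push {0}
  [3] u=2 | in 011 | out 101 | prev 000 | push {1}
  [4] u=3 | in 111 | out 111 | prev 010 | push {2}
  [5] u=4 | in 111 | out 010 | ==
  [6] u=0 | in 010 | out 011 | ==
  [7] u=1 | in 111 | out 010 | ==
  [8] u=2 | in 111 | out 101 | ==

Converged values:
  [0] 011
  [1] 010
  [2] 101
  [3] 111
  [4] 010

111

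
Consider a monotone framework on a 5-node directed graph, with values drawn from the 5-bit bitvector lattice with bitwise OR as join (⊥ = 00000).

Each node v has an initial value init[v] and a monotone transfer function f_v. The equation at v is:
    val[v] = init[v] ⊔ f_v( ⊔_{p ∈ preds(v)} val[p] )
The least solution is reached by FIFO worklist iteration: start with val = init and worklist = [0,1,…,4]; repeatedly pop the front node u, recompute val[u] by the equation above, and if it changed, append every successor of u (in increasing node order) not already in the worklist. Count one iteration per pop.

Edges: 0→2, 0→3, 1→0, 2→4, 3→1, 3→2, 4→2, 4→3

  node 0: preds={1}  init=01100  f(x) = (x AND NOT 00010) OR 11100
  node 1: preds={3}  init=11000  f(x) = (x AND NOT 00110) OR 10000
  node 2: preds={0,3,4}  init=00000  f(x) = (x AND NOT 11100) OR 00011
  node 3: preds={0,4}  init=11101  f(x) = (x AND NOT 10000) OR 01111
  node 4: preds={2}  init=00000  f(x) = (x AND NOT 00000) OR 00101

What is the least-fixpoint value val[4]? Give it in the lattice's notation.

00111

Trace (9 dequeues):
  [1] u=0 | in 11000 | out 11100 | prev 01100 | push {}
  [2] u=1 | in 11101 | out 11001 | prev 11000 | push {0}
  [3] u=2 | in 11101 | out 00011 | prev 00000 | push {}
  [4] u=3 | in 11100 | out 11111 | prev 11101 | push {1,2}
  [5] u=4 | in 00011 | out 00111 | prev 00000 | push {3}
  [6] u=0 | in 11001 | out 11101 | prev 11100 | push {}
  [7] u=1 | in 11111 | out 11001 | ==
  [8] u=2 | in 11111 | out 00011 | ==
  [9] u=3 | in 11111 | out 11111 | ==

Converged values:
  [0] 11101
  [1] 11001
  [2] 00011
  [3] 11111
  [4] 00111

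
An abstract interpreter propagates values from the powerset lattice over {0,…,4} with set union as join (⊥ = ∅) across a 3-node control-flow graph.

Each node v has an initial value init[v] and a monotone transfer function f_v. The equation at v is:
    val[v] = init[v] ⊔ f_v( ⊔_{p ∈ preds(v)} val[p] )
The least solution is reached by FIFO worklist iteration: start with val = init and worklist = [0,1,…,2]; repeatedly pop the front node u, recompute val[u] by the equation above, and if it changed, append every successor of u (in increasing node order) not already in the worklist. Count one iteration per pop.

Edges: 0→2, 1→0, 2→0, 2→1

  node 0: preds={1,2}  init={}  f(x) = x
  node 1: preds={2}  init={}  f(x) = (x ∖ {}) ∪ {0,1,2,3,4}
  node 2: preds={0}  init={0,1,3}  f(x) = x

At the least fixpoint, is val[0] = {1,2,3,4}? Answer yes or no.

no

Trace (7 dequeues):
  [1] u=0 | in {0,1,3} | out {0,1,3} | prev {} | push {}
  [2] u=1 | in {0,1,3} | out {0,1,2,3,4} | prev {} | push {0}
  [3] u=2 | in {0,1,3} | out {0,1,3} | ==
  [4] u=0 | in {0,1,2,3,4} | out {0,1,2,3,4} | prev {0,1,3} | push {2}
  [5] u=2 | in {0,1,2,3,4} | out {0,1,2,3,4} | prev {0,1,3} | push {0,1}
  [6] u=0 | in {0,1,2,3,4} | out {0,1,2,3,4} | ==
  [7] u=1 | in {0,1,2,3,4} | out {0,1,2,3,4} | ==

Converged values:
  [0] {0,1,2,3,4}
  [1] {0,1,2,3,4}
  [2] {0,1,2,3,4}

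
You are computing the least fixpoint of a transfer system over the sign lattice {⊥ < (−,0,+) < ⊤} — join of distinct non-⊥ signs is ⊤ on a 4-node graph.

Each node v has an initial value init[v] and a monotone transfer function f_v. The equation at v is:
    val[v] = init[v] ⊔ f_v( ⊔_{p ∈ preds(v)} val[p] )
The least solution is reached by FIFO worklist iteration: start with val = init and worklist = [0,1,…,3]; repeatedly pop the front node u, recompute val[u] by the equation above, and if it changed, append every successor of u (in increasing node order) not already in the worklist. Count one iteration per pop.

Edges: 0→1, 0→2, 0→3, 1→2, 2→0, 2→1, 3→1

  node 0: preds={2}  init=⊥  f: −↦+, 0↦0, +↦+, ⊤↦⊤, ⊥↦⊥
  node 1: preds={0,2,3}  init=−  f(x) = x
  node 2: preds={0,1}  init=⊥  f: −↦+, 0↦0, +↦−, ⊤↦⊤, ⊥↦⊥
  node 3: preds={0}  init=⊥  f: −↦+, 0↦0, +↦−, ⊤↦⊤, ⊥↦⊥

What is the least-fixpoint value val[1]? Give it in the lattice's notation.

Trace (13 dequeues):
  [1] u=0 | in ⊥ | out ⊥ | ==
  [2] u=1 | in ⊥ | out − | ==
  [3] u=2 | in − | out + | prev ⊥ | push {0,1}
  [4] u=3 | in ⊥ | out ⊥ | ==
  [5] u=0 | in + | out + | prev ⊥ | push {2,3}
  [6] u=1 | in + | out ⊤ | prev − | push {}
  [7] u=2 | in ⊤ | out ⊤ | prev + | push {0,1}
  [8] u=3 | in + | out − | prev ⊥ | push {}
  [9] u=0 | in ⊤ | out ⊤ | prev + | push {2,3}
  [10] u=1 | in ⊤ | out ⊤ | ==
  [11] u=2 | in ⊤ | out ⊤ | ==
  [12] u=3 | in ⊤ | out ⊤ | prev − | push {1}
  [13] u=1 | in ⊤ | out ⊤ | ==

Converged values:
  [0] ⊤
  [1] ⊤
  [2] ⊤
  [3] ⊤

⊤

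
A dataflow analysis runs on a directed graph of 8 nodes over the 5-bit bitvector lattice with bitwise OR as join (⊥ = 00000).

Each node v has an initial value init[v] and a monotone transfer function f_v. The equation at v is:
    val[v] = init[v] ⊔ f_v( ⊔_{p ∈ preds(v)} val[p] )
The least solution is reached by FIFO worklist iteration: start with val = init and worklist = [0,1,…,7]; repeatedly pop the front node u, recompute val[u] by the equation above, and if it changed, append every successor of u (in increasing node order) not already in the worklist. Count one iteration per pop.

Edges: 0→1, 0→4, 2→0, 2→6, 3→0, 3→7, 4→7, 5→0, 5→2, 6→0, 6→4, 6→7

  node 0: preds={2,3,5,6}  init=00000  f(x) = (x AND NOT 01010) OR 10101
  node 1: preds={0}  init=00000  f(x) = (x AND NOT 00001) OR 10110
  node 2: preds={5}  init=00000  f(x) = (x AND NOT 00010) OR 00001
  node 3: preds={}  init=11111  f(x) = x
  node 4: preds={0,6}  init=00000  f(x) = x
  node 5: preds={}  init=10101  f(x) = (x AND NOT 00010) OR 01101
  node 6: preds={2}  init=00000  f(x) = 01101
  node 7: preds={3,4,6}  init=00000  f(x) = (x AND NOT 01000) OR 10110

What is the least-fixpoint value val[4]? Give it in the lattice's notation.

Worklist (14 pops):
  #1 pop 0: in=11111 → 10101 (was 00000); enqueue []
  #2 pop 1: in=10101 → 10110 (was 00000); enqueue []
  #3 pop 2: in=10101 → 10101 (was 00000); enqueue [0]
  #4 pop 3: in=00000 → 11111 (no change)
  #5 pop 4: in=10101 → 10101 (was 00000); enqueue []
  #6 pop 5: in=00000 → 11101 (was 10101); enqueue [2]
  #7 pop 6: in=10101 → 01101 (was 00000); enqueue [4]
  #8 pop 7: in=11111 → 10111 (was 00000); enqueue []
  #9 pop 0: in=11111 → 10101 (no change)
  #10 pop 2: in=11101 → 11101 (was 10101); enqueue [0,6]
  #11 pop 4: in=11101 → 11101 (was 10101); enqueue [7]
  #12 pop 0: in=11111 → 10101 (no change)
  #13 pop 6: in=11101 → 01101 (no change)
  #14 pop 7: in=11111 → 10111 (no change)

Fixpoint:
  val[0] = 10101
  val[1] = 10110
  val[2] = 11101
  val[3] = 11111
  val[4] = 11101
  val[5] = 11101
  val[6] = 01101
  val[7] = 10111

11101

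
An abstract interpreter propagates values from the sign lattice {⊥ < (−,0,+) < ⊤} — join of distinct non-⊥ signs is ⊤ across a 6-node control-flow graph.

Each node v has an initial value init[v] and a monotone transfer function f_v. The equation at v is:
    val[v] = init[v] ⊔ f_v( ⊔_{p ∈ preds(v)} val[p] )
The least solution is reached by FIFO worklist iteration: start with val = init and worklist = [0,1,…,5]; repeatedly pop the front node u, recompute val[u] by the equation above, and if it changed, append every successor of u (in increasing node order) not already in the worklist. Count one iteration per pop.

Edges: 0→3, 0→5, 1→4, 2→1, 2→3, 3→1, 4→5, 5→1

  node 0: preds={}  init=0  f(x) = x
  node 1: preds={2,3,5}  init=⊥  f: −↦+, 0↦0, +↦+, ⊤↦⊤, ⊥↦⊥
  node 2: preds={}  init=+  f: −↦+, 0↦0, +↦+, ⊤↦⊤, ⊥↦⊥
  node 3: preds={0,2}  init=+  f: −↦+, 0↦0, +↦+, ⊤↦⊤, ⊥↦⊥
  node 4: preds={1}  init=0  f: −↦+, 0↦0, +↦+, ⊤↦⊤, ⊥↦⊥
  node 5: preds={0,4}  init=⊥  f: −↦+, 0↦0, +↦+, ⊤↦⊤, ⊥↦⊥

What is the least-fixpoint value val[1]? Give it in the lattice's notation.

Iteration log — 8 steps:
  step 1. node 0  ⊔preds=⊥  new=0  stable
  step 2. node 1  ⊔preds=+  new=+  old=⊥  +wl: 
  step 3. node 2  ⊔preds=⊥  new=+  stable
  step 4. node 3  ⊔preds=⊤  new=⊤  old=+  +wl: 1
  step 5. node 4  ⊔preds=+  new=⊤  old=0  +wl: 
  step 6. node 5  ⊔preds=⊤  new=⊤  old=⊥  +wl: 
  step 7. node 1  ⊔preds=⊤  new=⊤  old=+  +wl: 4
  step 8. node 4  ⊔preds=⊤  new=⊤  stable

Least fixpoint reached:
  node 0: 0
  node 1: ⊤
  node 2: +
  node 3: ⊤
  node 4: ⊤
  node 5: ⊤

⊤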